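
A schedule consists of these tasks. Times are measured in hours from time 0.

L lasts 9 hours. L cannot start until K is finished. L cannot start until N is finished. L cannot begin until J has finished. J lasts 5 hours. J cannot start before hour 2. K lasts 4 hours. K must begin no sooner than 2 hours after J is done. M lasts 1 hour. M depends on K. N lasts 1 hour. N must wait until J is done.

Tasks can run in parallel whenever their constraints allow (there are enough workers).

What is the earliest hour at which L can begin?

J cannot begin until its own release at hour 2. It runs from hour 2 to 2 + 5 = hour 7.
After J (finishes hour 7), N can start at hour 7 and finishes at hour 8.
K cannot begin until J (finishes hour 7, plus 2-hour gap → hour 9). It runs from hour 9 to 9 + 4 = hour 13.
L waits on K (finishes hour 13); N (finishes hour 8); J (finishes hour 7). The latest of these is hour 13, which is the earliest L can start.

13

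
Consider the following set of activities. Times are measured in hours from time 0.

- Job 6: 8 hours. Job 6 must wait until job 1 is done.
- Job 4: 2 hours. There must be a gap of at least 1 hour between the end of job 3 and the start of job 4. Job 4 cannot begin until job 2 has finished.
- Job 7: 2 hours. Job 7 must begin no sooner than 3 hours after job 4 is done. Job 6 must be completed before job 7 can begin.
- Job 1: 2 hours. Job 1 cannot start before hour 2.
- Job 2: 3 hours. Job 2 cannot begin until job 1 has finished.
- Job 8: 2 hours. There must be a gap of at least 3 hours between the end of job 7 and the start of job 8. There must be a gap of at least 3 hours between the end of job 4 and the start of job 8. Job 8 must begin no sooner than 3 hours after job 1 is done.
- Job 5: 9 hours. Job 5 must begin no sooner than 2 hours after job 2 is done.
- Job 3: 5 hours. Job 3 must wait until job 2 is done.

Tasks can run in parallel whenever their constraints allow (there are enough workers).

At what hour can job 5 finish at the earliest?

Job 1 cannot begin until its own release at hour 2. It runs from hour 2 to 2 + 2 = hour 4.
After job 1 (finishes hour 4), job 2 can start at hour 4 and finishes at hour 7.
Job 5 waits on job 2 (finishes hour 7, plus 2-hour gap → hour 9), so it starts at hour 9 and finishes at 9 + 9 = hour 18.

18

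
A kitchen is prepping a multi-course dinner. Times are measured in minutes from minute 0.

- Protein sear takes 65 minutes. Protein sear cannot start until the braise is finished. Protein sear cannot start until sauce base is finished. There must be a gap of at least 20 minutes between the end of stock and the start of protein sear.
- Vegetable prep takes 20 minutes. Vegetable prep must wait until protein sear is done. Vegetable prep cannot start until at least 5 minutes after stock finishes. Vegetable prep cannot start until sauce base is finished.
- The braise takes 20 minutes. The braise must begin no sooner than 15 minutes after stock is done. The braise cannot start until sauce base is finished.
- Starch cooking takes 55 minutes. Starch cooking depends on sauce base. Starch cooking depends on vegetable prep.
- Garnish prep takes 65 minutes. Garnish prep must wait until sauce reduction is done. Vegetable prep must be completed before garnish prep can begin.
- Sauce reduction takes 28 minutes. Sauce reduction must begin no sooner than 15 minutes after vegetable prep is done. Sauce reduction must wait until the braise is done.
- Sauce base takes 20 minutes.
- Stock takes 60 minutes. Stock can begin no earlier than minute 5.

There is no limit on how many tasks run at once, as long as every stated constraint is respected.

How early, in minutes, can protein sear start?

100

Sauce base can start immediately at minute 0; it finishes at minute 20.
Stock cannot begin until its own release at minute 5. It runs from minute 5 to 5 + 60 = minute 65.
The braise needs all of stock (finishes minute 65, plus 15-minute gap → minute 80); sauce base (finishes minute 20). That puts its earliest start at minute 80; it finishes at 80 + 20 = minute 100.
Protein sear waits on the braise (finishes minute 100); sauce base (finishes minute 20); stock (finishes minute 65, plus 20-minute gap → minute 85). The latest of these is minute 100, which is the earliest protein sear can start.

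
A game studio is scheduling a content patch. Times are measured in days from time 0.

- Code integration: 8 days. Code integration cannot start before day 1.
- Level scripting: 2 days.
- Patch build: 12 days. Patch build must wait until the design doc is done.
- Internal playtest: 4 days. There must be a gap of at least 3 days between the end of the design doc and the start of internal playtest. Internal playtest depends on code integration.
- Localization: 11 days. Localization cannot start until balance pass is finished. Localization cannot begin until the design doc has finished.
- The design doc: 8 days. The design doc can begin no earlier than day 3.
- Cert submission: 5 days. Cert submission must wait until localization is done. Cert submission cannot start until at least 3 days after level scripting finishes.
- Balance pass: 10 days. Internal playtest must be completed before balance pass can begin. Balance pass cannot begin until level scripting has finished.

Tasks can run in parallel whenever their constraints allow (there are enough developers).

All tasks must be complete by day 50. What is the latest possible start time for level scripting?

Nothing follows cert submission; the deadline of day 50 is its only limit. It must start by 50 − 5 = day 45.
Since cert submission (must start by day 45) depends on it, localization must finish by day 45. Backing off its 11-day duration gives a latest start of day 34.
Balance pass feeds into localization (must start by day 34); so balance pass must finish by day 34 and therefore start by day 24.
Level scripting must finish in time for balance pass (must start by day 24); cert submission (must start by day 45, minus 3-day gap → day 42). The tightest is day 24, so level scripting must start by 24 − 2 = day 22.

22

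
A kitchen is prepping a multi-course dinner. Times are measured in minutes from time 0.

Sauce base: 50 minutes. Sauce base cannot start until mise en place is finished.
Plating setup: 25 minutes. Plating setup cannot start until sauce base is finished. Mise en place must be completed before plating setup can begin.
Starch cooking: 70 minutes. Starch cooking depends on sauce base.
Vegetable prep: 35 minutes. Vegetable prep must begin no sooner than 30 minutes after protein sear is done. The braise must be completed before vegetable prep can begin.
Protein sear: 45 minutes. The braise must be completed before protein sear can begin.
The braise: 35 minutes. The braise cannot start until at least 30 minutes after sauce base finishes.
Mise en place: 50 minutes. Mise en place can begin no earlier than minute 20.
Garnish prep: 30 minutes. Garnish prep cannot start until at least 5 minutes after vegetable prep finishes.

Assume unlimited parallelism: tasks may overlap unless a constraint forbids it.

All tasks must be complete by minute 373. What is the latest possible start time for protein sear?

228

Garnish prep has no dependents, so it just needs to finish by minute 373. Starting by 373 − 30 = minute 343 achieves that.
Vegetable prep must finish before garnish prep (must start by minute 343, minus 5-minute gap → minute 338). With a 35-minute duration, vegetable prep must start by 338 − 35 = minute 303.
Protein sear feeds into vegetable prep (must start by minute 303, minus 30-minute gap → minute 273); so protein sear must finish by minute 273 and therefore start by minute 228.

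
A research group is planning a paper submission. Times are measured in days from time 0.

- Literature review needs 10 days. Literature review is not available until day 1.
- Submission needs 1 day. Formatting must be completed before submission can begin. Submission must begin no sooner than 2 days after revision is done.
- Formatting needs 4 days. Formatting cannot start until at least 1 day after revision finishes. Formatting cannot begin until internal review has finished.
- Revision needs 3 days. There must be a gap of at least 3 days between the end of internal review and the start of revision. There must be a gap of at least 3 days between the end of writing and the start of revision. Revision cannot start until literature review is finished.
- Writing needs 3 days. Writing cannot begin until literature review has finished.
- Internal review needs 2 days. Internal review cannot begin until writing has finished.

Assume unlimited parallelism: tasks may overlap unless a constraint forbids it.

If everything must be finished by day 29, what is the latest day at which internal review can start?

Submission must finish by day 29; it takes 1 day, so it must start by 29 − 1 = day 28.
Since submission (must start by day 28) depends on it, formatting must finish by day 28. Backing off its 4-day duration gives a latest start of day 24.
Revision feeds formatting (must start by day 24, minus 1-day gap → day 23); submission (must start by day 28, minus 2-day gap → day 26). Taking the minimum, revision must finish by day 23 and start by 23 − 3 = day 20.
Internal review has several dependents: revision (must start by day 20, minus 3-day gap → day 17); formatting (must start by day 24). The earliest of those limits is day 17, so internal review must start by 17 − 2 = day 15.

15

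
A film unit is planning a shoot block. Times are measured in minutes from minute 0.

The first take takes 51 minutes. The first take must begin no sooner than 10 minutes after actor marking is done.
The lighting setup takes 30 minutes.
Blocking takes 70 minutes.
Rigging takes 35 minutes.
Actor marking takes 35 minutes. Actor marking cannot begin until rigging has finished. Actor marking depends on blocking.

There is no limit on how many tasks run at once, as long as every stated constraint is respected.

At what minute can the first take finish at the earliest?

Blocking can start immediately at minute 0; it finishes at minute 70.
Nothing blocks rigging, so it runs from minute 0 to minute 35.
Actor marking has to wait for rigging (finishes minute 35); blocking (finishes minute 70). The latest of these is minute 70, so actor marking runs minute 70 to 70 + 35 = minute 105.
The first take cannot begin until actor marking (finishes minute 105, plus 10-minute gap → minute 115). It runs from minute 115 to 115 + 51 = minute 166.

166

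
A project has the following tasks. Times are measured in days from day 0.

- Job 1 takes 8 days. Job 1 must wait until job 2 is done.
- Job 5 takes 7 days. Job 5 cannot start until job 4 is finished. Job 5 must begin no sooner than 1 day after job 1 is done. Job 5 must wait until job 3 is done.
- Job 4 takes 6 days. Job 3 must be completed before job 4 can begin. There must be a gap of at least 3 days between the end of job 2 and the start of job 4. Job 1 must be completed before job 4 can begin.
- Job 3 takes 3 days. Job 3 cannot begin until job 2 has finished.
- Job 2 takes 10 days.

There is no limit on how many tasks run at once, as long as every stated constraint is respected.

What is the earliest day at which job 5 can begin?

24

Job 2 has no prerequisites, so it starts at day 0 and finishes at day 10.
Job 3 cannot begin until job 2 (finishes day 10). It runs from day 10 to 10 + 3 = day 13.
After job 2 (finishes day 10), job 1 can start at day 10 and finishes at day 18.
Job 4 needs all of job 3 (finishes day 13); job 2 (finishes day 10, plus 3-day gap → day 13); job 1 (finishes day 18). That puts its earliest start at day 18; it finishes at 18 + 6 = day 24.
Job 5 waits on job 4 (finishes day 24); job 1 (finishes day 18, plus 1-day gap → day 19); job 3 (finishes day 13). The latest of these is day 24, which is the earliest job 5 can start.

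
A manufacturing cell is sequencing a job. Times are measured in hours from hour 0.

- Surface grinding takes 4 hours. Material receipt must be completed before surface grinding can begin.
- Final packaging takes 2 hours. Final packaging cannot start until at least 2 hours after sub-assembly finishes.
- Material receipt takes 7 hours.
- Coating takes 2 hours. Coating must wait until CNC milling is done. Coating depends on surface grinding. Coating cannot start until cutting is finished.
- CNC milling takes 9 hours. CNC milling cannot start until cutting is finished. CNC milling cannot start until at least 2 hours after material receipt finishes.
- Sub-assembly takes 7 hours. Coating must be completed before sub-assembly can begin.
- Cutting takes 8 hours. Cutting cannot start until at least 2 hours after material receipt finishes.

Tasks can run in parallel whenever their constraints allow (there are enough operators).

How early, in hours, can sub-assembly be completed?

Material receipt can start immediately at hour 0; it finishes at hour 7.
Surface grinding waits on material receipt (finishes hour 7), so it starts at hour 7 and finishes at 7 + 4 = hour 11.
Cutting waits on material receipt (finishes hour 7, plus 2-hour gap → hour 9), so it starts at hour 9 and finishes at 9 + 8 = hour 17.
CNC milling needs all of cutting (finishes hour 17); material receipt (finishes hour 7, plus 2-hour gap → hour 9). That puts its earliest start at hour 17; it finishes at 17 + 9 = hour 26.
Coating needs all of CNC milling (finishes hour 26); surface grinding (finishes hour 11); cutting (finishes hour 17). That puts its earliest start at hour 26; it finishes at 26 + 2 = hour 28.
After coating (finishes hour 28), sub-assembly can start at hour 28 and finishes at hour 35.

35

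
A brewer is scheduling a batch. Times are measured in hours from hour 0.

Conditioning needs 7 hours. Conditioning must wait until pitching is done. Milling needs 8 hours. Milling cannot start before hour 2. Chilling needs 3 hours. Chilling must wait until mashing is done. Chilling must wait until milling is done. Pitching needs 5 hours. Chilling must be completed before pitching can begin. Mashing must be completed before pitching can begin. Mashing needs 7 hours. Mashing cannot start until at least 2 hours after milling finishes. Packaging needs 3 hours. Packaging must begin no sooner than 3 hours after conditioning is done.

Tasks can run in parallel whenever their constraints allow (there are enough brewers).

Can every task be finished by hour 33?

No

Milling waits on its own release at hour 2, so it starts at hour 2 and finishes at 2 + 8 = hour 10.
Mashing waits on milling (finishes hour 10, plus 2-hour gap → hour 12), so it starts at hour 12 and finishes at 12 + 7 = hour 19.
Chilling cannot start until mashing (finishes hour 19); milling (finishes hour 10). The controlling bound is hour 19, so chilling finishes at 19 + 3 = hour 22.
Pitching needs all of chilling (finishes hour 22); mashing (finishes hour 19). That puts its earliest start at hour 22; it finishes at 22 + 5 = hour 27.
Conditioning waits on pitching (finishes hour 27), so it starts at hour 27 and finishes at 27 + 7 = hour 34.
After conditioning (finishes hour 34, plus 3-hour gap → hour 37), packaging can start at hour 37 and finishes at hour 40.
The earliest everything can be done is hour 40, which is after the deadline of 33, so it is not possible.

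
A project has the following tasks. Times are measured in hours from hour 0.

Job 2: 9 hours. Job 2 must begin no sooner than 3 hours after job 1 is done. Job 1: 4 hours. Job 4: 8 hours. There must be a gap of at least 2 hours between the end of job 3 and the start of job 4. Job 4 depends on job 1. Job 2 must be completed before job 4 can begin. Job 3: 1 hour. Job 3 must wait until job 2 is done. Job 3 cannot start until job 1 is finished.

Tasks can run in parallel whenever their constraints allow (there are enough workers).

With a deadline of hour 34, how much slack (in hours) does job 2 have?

7

Job 1 can start immediately at hour 0; it finishes at hour 4.
Job 2 waits on job 1 (finishes hour 4, plus 3-hour gap → hour 7), so it starts at hour 7 and finishes at 7 + 9 = hour 16.

Working backward from the deadline:
Nothing follows job 4; the deadline of hour 34 is its only limit. It must start by 34 − 8 = hour 26.
Job 3 feeds into job 4 (must start by hour 26, minus 2-hour gap → hour 24); so job 3 must finish by hour 24 and therefore start by hour 23.
Job 2 has several dependents: job 3 (must start by hour 23); job 4 (must start by hour 26). The earliest of those limits is hour 23, so job 2 must start by 23 − 9 = hour 14.
So job 2 can start as early as hour 7 and as late as hour 14, giving 14 − 7 = 7 hours of slack.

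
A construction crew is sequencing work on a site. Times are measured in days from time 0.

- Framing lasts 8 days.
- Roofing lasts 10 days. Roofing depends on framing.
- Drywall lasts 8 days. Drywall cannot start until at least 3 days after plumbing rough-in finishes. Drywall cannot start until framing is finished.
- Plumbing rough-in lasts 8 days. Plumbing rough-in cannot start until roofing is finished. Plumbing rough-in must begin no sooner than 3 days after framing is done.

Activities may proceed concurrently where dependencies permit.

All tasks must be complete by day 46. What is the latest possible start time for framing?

Nothing follows drywall; the deadline of day 46 is its only limit. It must start by 46 − 8 = day 38.
Plumbing rough-in has to be done before drywall (must start by day 38, minus 3-day gap → day 35). That means finishing by day 35, i.e. starting by 35 − 8 = day 27.
Roofing feeds into plumbing rough-in (must start by day 27); so roofing must finish by day 27 and therefore start by day 17.
Framing feeds roofing (must start by day 17); plumbing rough-in (must start by day 27, minus 3-day gap → day 24); drywall (must start by day 38). Taking the minimum, framing must finish by day 17 and start by 17 − 8 = day 9.

9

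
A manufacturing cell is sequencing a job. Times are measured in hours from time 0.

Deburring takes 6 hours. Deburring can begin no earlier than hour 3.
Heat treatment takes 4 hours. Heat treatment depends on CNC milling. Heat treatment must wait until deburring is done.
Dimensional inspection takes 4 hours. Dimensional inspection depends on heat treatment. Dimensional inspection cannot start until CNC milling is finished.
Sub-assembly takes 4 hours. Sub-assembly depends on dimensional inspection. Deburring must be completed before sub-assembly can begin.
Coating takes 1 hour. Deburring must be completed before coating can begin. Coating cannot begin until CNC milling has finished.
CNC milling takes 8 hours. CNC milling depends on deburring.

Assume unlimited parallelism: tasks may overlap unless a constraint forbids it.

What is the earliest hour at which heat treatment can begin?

17

Deburring cannot begin until its own release at hour 3. It runs from hour 3 to 3 + 6 = hour 9.
CNC milling waits on deburring (finishes hour 9), so it starts at hour 9 and finishes at 9 + 8 = hour 17.
Heat treatment waits on CNC milling (finishes hour 17); deburring (finishes hour 9). The latest of these is hour 17, which is the earliest heat treatment can start.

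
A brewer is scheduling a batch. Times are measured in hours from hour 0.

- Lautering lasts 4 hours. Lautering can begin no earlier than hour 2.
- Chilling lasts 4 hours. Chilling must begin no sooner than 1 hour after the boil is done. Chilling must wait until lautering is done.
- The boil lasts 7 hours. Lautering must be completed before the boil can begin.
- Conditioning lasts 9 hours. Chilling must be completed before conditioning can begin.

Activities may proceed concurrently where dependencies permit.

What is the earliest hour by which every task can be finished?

After its own release at hour 2, lautering can start at hour 2 and finishes at hour 6.
The boil cannot begin until lautering (finishes hour 6). It runs from hour 6 to 6 + 7 = hour 13.
Chilling needs all of the boil (finishes hour 13, plus 1-hour gap → hour 14); lautering (finishes hour 6). That puts its earliest start at hour 14; it finishes at 14 + 4 = hour 18.
Conditioning waits on chilling (finishes hour 18), so it starts at hour 18 and finishes at 18 + 9 = hour 27.
All tasks are finished once the last one completes. Finish times: Lautering at 6, The boil at 13, Chilling at 18, Conditioning at 27. The latest is hour 27.

27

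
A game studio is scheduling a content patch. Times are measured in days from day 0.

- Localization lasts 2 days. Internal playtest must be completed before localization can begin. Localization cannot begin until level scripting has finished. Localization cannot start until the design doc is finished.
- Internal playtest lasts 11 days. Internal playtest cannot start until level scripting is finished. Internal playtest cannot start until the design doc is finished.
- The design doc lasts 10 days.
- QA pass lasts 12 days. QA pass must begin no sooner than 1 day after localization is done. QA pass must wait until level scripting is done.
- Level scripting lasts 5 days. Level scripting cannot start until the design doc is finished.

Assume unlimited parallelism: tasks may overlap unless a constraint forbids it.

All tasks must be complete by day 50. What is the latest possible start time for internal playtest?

24

QA pass has no dependents, so it just needs to finish by day 50. Starting by 50 − 12 = day 38 achieves that.
Localization has to be done before QA pass (must start by day 38, minus 1-day gap → day 37). That means finishing by day 37, i.e. starting by 37 − 2 = day 35.
Since localization (must start by day 35) depends on it, internal playtest must finish by day 35. Backing off its 11-day duration gives a latest start of day 24.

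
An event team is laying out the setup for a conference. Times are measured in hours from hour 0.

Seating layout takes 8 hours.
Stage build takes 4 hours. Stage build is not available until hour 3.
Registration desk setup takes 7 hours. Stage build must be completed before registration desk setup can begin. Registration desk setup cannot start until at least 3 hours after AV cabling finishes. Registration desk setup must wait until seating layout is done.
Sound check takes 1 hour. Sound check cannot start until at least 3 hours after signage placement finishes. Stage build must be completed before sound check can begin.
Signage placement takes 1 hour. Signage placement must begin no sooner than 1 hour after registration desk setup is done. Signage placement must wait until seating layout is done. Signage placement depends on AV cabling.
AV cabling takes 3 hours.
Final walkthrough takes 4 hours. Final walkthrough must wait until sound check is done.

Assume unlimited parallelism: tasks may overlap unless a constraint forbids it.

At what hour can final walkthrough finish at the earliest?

25

Seating layout has no prerequisites, so it starts at hour 0 and finishes at hour 8.
Nothing blocks AV cabling, so it runs from hour 0 to hour 3.
Stage build waits on its own release at hour 3, so it starts at hour 3 and finishes at 3 + 4 = hour 7.
Registration desk setup cannot start until stage build (finishes hour 7); AV cabling (finishes hour 3, plus 3-hour gap → hour 6); seating layout (finishes hour 8). The controlling bound is hour 8, so registration desk setup finishes at 8 + 7 = hour 15.
For signage placement: registration desk setup (finishes hour 15, plus 1-hour gap → hour 16); seating layout (finishes hour 8); AV cabling (finishes hour 3). Taking the maximum gives a start of hour 16, and it finishes at 16 + 1 = hour 17.
Sound check needs all of signage placement (finishes hour 17, plus 3-hour gap → hour 20); stage build (finishes hour 7). That puts its earliest start at hour 20; it finishes at 20 + 1 = hour 21.
After sound check (finishes hour 21), final walkthrough can start at hour 21 and finishes at hour 25.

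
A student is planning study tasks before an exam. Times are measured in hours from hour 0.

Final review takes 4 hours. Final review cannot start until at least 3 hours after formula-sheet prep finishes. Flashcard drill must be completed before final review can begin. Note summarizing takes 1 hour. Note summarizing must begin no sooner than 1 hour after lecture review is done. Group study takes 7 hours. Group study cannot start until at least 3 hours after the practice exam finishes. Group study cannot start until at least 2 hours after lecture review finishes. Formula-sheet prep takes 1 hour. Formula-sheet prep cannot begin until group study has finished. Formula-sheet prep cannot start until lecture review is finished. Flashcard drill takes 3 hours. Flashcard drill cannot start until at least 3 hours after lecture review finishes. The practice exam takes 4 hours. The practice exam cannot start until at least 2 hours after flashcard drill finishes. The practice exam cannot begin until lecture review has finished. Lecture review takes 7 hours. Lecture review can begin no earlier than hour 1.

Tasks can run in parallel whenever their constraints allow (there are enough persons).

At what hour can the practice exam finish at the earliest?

After its own release at hour 1, lecture review can start at hour 1 and finishes at hour 8.
After lecture review (finishes hour 8, plus 3-hour gap → hour 11), flashcard drill can start at hour 11 and finishes at hour 14.
For the practice exam: flashcard drill (finishes hour 14, plus 2-hour gap → hour 16); lecture review (finishes hour 8). Taking the maximum gives a start of hour 16, and it finishes at 16 + 4 = hour 20.

20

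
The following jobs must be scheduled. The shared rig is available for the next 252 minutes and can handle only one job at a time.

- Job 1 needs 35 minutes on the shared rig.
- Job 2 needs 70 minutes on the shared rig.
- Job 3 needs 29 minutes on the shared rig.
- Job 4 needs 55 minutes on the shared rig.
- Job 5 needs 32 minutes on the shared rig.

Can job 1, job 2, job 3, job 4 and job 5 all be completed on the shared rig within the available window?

Running back to back, the jobs need 35 + 70 + 29 + 55 + 32 = 221 minutes on the shared rig.
Since 221 ≤ 252, they fit within the window.

Yes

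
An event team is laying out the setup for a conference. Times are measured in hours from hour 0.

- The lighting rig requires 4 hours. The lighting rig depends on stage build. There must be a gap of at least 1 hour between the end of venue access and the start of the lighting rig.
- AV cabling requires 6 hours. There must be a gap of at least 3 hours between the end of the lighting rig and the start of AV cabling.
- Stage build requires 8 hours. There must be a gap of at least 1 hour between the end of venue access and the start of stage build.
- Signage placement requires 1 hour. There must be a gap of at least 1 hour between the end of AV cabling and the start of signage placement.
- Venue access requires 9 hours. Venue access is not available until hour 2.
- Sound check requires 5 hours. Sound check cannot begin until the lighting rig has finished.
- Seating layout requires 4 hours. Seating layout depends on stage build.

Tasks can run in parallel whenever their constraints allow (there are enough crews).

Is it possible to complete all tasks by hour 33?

After its own release at hour 2, venue access can start at hour 2 and finishes at hour 11.
After venue access (finishes hour 11, plus 1-hour gap → hour 12), stage build can start at hour 12 and finishes at hour 20.
After stage build (finishes hour 20), seating layout can start at hour 20 and finishes at hour 24.
The lighting rig cannot start until stage build (finishes hour 20); venue access (finishes hour 11, plus 1-hour gap → hour 12). The controlling bound is hour 20, so the lighting rig finishes at 20 + 4 = hour 24.
Sound check cannot begin until the lighting rig (finishes hour 24). It runs from hour 24 to 24 + 5 = hour 29.
AV cabling waits on the lighting rig (finishes hour 24, plus 3-hour gap → hour 27), so it starts at hour 27 and finishes at 27 + 6 = hour 33.
Signage placement waits on AV cabling (finishes hour 33, plus 1-hour gap → hour 34), so it starts at hour 34 and finishes at 34 + 1 = hour 35.
The earliest everything can be done is hour 35, which is after the deadline of 33, so it is not possible.

No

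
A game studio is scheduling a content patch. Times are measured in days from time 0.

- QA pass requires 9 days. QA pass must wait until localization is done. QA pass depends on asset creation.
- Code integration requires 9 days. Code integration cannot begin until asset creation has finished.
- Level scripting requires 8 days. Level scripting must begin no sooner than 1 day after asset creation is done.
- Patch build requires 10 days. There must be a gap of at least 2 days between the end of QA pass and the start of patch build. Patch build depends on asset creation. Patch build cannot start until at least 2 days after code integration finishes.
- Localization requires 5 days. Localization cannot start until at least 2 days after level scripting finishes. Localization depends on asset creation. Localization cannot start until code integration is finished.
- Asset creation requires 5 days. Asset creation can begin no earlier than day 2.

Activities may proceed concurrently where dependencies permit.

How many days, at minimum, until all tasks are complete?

44

After its own release at day 2, asset creation can start at day 2 and finishes at day 7.
After asset creation (finishes day 7), code integration can start at day 7 and finishes at day 16.
Level scripting cannot begin until asset creation (finishes day 7, plus 1-day gap → day 8). It runs from day 8 to 8 + 8 = day 16.
Localization cannot start until level scripting (finishes day 16, plus 2-day gap → day 18); asset creation (finishes day 7); code integration (finishes day 16). The controlling bound is day 18, so localization finishes at 18 + 5 = day 23.
QA pass cannot start until localization (finishes day 23); asset creation (finishes day 7). The controlling bound is day 23, so QA pass finishes at 23 + 9 = day 32.
Patch build needs all of QA pass (finishes day 32, plus 2-day gap → day 34); asset creation (finishes day 7); code integration (finishes day 16, plus 2-day gap → day 18). That puts its earliest start at day 34; it finishes at 34 + 10 = day 44.
All tasks are finished once the last one completes. Finish times: Asset creation at 7, Level scripting at 16, Code integration at 16, Localization at 23, QA pass at 32, Patch build at 44. The latest is day 44.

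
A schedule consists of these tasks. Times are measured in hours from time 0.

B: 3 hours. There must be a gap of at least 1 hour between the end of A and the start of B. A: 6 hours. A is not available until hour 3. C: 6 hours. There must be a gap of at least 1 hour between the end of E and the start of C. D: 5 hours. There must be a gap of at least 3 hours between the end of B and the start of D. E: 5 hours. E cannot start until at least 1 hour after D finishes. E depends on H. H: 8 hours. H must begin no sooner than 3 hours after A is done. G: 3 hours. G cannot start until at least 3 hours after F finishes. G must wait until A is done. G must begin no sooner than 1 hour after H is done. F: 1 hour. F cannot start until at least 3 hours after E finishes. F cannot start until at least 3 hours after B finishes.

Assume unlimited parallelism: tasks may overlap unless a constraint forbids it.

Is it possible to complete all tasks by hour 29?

A cannot begin until its own release at hour 3. It runs from hour 3 to 3 + 6 = hour 9.
H cannot begin until A (finishes hour 9, plus 3-hour gap → hour 12). It runs from hour 12 to 12 + 8 = hour 20.
After A (finishes hour 9, plus 1-hour gap → hour 10), B can start at hour 10 and finishes at hour 13.
D waits on B (finishes hour 13, plus 3-hour gap → hour 16), so it starts at hour 16 and finishes at 16 + 5 = hour 21.
For E: D (finishes hour 21, plus 1-hour gap → hour 22); H (finishes hour 20). Taking the maximum gives a start of hour 22, and it finishes at 22 + 5 = hour 27.
F needs all of E (finishes hour 27, plus 3-hour gap → hour 30); B (finishes hour 13, plus 3-hour gap → hour 16). That puts its earliest start at hour 30; it finishes at 30 + 1 = hour 31.
For G: F (finishes hour 31, plus 3-hour gap → hour 34); A (finishes hour 9); H (finishes hour 20, plus 1-hour gap → hour 21). Taking the maximum gives a start of hour 34, and it finishes at 34 + 3 = hour 37.
C waits on E (finishes hour 27, plus 1-hour gap → hour 28), so it starts at hour 28 and finishes at 28 + 6 = hour 34.
The earliest everything can be done is hour 37, which is after the deadline of 29, so it is not possible.

No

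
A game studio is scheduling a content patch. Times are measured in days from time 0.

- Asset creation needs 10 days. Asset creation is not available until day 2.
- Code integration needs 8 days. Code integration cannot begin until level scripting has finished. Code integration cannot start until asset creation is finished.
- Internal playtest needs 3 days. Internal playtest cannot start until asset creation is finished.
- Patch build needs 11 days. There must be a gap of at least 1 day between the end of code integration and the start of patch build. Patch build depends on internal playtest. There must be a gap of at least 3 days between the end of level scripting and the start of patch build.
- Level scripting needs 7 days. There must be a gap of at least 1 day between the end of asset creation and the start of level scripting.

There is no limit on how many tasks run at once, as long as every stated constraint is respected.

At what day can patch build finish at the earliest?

40

After its own release at day 2, asset creation can start at day 2 and finishes at day 12.
After asset creation (finishes day 12), internal playtest can start at day 12 and finishes at day 15.
After asset creation (finishes day 12, plus 1-day gap → day 13), level scripting can start at day 13 and finishes at day 20.
For code integration: level scripting (finishes day 20); asset creation (finishes day 12). Taking the maximum gives a start of day 20, and it finishes at 20 + 8 = day 28.
Patch build cannot start until code integration (finishes day 28, plus 1-day gap → day 29); internal playtest (finishes day 15); level scripting (finishes day 20, plus 3-day gap → day 23). The controlling bound is day 29, so patch build finishes at 29 + 11 = day 40.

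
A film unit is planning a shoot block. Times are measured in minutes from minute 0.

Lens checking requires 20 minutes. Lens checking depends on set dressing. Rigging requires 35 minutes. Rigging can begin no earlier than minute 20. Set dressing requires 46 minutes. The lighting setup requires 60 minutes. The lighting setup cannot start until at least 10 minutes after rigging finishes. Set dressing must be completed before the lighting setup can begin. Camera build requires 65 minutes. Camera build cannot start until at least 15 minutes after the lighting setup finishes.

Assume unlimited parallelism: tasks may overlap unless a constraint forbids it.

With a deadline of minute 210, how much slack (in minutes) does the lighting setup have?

Nothing blocks set dressing, so it runs from minute 0 to minute 46.
Rigging cannot begin until its own release at minute 20. It runs from minute 20 to 20 + 35 = minute 55.
For the lighting setup: rigging (finishes minute 55, plus 10-minute gap → minute 65); set dressing (finishes minute 46). Taking the maximum gives a start of minute 65, and it finishes at 65 + 60 = minute 125.

Working backward from the deadline:
Camera build has no dependents, so it just needs to finish by minute 210. Starting by 210 − 65 = minute 145 achieves that.
The lighting setup must finish before camera build (must start by minute 145, minus 15-minute gap → minute 130). With a 60-minute duration, the lighting setup must start by 130 − 60 = minute 70.
So the lighting setup can start as early as minute 65 and as late as minute 70, giving 70 − 65 = 5 minutes of slack.

5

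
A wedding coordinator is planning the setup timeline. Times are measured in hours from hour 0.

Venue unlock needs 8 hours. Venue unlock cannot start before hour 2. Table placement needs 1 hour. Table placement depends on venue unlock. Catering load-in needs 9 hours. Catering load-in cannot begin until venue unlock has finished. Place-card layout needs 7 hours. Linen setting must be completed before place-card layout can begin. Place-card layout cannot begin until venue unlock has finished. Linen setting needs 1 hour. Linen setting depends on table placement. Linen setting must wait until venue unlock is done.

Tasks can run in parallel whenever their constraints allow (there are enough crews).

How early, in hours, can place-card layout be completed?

19

After its own release at hour 2, venue unlock can start at hour 2 and finishes at hour 10.
After venue unlock (finishes hour 10), table placement can start at hour 10 and finishes at hour 11.
Linen setting has to wait for table placement (finishes hour 11); venue unlock (finishes hour 10). The latest of these is hour 11, so linen setting runs hour 11 to 11 + 1 = hour 12.
Place-card layout has to wait for linen setting (finishes hour 12); venue unlock (finishes hour 10). The latest of these is hour 12, so place-card layout runs hour 12 to 12 + 7 = hour 19.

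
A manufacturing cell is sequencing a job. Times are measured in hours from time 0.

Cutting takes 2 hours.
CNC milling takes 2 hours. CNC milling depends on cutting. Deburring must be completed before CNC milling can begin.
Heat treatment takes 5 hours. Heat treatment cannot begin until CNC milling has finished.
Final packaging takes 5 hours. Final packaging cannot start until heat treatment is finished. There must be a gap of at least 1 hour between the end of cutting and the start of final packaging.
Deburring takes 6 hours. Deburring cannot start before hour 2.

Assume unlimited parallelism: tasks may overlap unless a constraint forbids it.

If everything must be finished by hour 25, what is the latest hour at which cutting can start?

11

Nothing follows final packaging; the deadline of hour 25 is its only limit. It must start by 25 − 5 = hour 20.
Heat treatment feeds into final packaging (must start by hour 20); so heat treatment must finish by hour 20 and therefore start by hour 15.
CNC milling feeds into heat treatment (must start by hour 15); so CNC milling must finish by hour 15 and therefore start by hour 13.
Cutting feeds CNC milling (must start by hour 13); final packaging (must start by hour 20, minus 1-hour gap → hour 19). Taking the minimum, cutting must finish by hour 13 and start by 13 − 2 = hour 11.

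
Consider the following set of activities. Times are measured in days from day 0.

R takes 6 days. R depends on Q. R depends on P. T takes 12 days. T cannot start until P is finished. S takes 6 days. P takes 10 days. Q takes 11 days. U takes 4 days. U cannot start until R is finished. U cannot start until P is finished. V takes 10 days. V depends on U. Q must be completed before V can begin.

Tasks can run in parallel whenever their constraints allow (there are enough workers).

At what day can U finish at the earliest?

Nothing blocks Q, so it runs from day 0 to day 11.
Nothing blocks P, so it runs from day 0 to day 10.
For R: Q (finishes day 11); P (finishes day 10). Taking the maximum gives a start of day 11, and it finishes at 11 + 6 = day 17.
For U: R (finishes day 17); P (finishes day 10). Taking the maximum gives a start of day 17, and it finishes at 17 + 4 = day 21.

21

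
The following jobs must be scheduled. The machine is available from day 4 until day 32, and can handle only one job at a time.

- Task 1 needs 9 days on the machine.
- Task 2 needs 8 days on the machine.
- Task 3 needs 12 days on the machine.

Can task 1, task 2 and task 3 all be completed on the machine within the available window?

No

The machine window is 32 − 4 = 28 days.
Running back to back, the jobs need 9 + 8 + 12 = 29 days on the machine.
Since 29 > 28, they cannot all fit.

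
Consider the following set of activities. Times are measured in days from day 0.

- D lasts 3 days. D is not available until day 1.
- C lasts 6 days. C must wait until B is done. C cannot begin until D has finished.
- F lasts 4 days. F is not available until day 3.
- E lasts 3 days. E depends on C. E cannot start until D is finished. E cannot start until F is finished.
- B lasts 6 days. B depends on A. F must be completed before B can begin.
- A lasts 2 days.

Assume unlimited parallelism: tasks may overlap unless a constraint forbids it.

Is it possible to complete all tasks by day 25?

Yes

F cannot begin until its own release at day 3. It runs from day 3 to 3 + 4 = day 7.
D cannot begin until its own release at day 1. It runs from day 1 to 1 + 3 = day 4.
A can start immediately at day 0; it finishes at day 2.
B cannot start until A (finishes day 2); F (finishes day 7). The controlling bound is day 7, so B finishes at 7 + 6 = day 13.
C has to wait for B (finishes day 13); D (finishes day 4). The latest of these is day 13, so C runs day 13 to 13 + 6 = day 19.
For E: C (finishes day 19); D (finishes day 4); F (finishes day 7). Taking the maximum gives a start of day 19, and it finishes at 19 + 3 = day 22.
Every task is finished by day 22, which is no later than the deadline of 25, so the schedule is feasible.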